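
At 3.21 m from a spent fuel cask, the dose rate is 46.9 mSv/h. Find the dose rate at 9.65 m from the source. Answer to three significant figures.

5.19 mSv/h

Using I₁d₁² = I₂d₂², the rate at 9.65 m is
(3.21/9.65)² = 0.1107, so 46.9 × 0.1107 = 5.192 mSv/h.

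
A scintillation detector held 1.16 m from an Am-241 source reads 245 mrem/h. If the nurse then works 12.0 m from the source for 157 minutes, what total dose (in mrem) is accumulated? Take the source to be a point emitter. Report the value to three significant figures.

5.99 mrem

By the inverse-square law, rate at 12.0 m:
(1.16/12.0)² = 0.009344, so 245 × 0.009344 = 2.289 mrem/h.
Dose = rate × time = 2.289 mrem/h × 2.617 h = 5.990 mrem.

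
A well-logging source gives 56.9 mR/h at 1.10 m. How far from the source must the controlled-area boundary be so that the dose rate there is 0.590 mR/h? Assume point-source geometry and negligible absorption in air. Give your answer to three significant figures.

10.8 m

By the inverse-square law, d₂ = d₁·√(I₁/I₂).
I₁/I₂ = 56.9/0.590 = 96.44, so d₂ = 1.10 × √96.44 = 10.80 m.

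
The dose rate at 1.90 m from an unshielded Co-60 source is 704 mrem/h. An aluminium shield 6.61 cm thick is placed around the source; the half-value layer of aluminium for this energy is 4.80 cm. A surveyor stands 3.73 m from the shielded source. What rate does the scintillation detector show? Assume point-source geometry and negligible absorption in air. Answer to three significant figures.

Distance alone: (1.90/3.73)² = 0.2595, so 704 × 0.2595 = 182.7 mrem/h.
Shield: 6.61/4.80 = 1.377 half-value layers → attenuation 2^(−1.377) = 0.3850.
Combined: 182.7 × 0.3850 = 70.34 mrem/h.

70.3 mrem/h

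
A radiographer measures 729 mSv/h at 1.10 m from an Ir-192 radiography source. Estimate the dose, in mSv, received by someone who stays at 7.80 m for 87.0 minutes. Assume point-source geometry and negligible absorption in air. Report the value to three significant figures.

Applying the 1/r² law, rate at 7.80 m:
(1.10/7.80)² = 0.01989, so 729 × 0.01989 = 14.50 mSv/h.
Dose = rate × time = 14.50 mSv/h × 1.450 h = 21.02 mSv.

21.0 mSv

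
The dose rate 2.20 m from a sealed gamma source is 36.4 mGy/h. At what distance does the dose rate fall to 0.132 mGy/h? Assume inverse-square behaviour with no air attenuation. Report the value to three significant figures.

Applying the 1/r² law, d₂ = d₁·√(I₁/I₂).
I₁/I₂ = 36.4/0.132 = 275.8, so d₂ = 2.20 × √275.8 = 36.54 m.

36.5 m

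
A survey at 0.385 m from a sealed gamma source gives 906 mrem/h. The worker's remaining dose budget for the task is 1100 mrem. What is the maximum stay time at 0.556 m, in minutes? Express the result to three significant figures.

By the inverse-square law, rate at 0.556 m:
(0.385/0.556)² = 0.4795, so 906 × 0.4795 = 434.4 mrem/h.
Stay time = 1100 mrem ÷ 434.4 mrem/h = 2.532 h = 151.9 min.

152 min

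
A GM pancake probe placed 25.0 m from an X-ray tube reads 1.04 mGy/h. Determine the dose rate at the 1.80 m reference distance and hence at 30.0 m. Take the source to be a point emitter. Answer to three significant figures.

Applying the 1/r² law,
At 1.80 m: (25.0/1.80)² = 192.9, so 1.04 × 192.9 = 200.6 mGy/h
At 30.0 m: 200.6 × (1.80/30.0)² = 200.6 × 0.003600 = 0.7222 mGy/h.

201 mGy/h; 0.722 mGy/h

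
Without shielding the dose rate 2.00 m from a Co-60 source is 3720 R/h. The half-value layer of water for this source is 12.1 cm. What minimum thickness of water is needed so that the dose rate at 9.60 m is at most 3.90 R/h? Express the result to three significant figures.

At 9.60 m, distance alone gives 3720 × (2.00/9.60)² = 3720 × 0.04340 = 161.4 R/h.
Further attenuation needed: 161.4/3.90 = 41.38.
n = log₂(41.38) = 5.371 half-value layers.
Thickness = 5.371 × 12.1 cm = 64.99 cm.

65.0 cm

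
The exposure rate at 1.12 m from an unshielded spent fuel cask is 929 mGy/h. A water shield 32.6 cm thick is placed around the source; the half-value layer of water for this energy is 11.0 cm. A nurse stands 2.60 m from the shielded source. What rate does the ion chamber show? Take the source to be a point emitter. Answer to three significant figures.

Distance alone: 929 × (1.12/2.60)² = 929 × 0.1856 = 172.4 mGy/h.
Shield: 32.6/11.0 = 2.964 half-value layers → attenuation 2^(−2.964) = 0.1282.
Combined: 172.4 × 0.1282 = 22.10 mGy/h.

22.1 mGy/h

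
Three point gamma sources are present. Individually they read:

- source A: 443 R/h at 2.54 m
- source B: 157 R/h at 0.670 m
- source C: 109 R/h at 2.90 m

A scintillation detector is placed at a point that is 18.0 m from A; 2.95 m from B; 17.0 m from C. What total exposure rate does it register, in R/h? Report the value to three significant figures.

Each source contributes Iᵢ·(dᵢ/rᵢ)²; contributions add.
A: 443 × (2.54/18.0)² = 8.821 R/h
B: 157 × (0.670/2.95)² = 8.099 R/h
C: 109 × (2.90/17.0)² = 3.172 R/h
Total = 8.821 + 8.099 + 3.172 = 20.09 R/h.

20.1 R/h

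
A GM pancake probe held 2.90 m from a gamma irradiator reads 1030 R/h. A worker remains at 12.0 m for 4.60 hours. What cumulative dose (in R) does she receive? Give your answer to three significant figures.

By the inverse-square law, rate at 12.0 m:
1030 × (2.90/12.0)² = 1030 × 0.05840 = 60.15 R/h.
Dose = rate × time = 60.15 R/h × 4.600 h = 276.7 R.

277 R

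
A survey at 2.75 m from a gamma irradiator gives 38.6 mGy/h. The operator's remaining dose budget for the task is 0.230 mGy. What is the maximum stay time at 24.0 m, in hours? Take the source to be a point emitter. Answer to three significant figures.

Using I₁d₁² = I₂d₂², rate at 24.0 m:
(2.75/24.0)² = 0.01313, so 38.6 × 0.01313 = 0.5068 mGy/h.
Stay time = 0.230 mGy ÷ 0.5068 mGy/h = 0.4538 h.

0.454 h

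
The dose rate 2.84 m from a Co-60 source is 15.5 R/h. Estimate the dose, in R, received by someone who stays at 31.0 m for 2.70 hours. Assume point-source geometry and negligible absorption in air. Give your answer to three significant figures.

By the inverse-square law, rate at 31.0 m:
(2.84/31.0)² = 0.008393, so 15.5 × 0.008393 = 0.1301 R/h.
Dose = rate × time = 0.1301 R/h × 2.700 h = 0.3513 R.

0.351 R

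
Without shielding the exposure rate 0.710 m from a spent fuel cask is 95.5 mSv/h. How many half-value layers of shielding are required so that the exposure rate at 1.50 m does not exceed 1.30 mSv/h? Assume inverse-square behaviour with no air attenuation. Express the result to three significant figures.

4.04 half-value layers

At 1.50 m, distance alone gives (0.710/1.50)² = 0.2240, so 95.5 × 0.2240 = 21.39 mSv/h.
Further attenuation needed: 21.39/1.30 = 16.45.
n = log₂(16.45) = 4.040 half-value layers.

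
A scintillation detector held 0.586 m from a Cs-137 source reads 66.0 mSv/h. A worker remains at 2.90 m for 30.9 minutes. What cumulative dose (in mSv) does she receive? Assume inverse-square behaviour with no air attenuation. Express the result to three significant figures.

Using I₁d₁² = I₂d₂², rate at 2.90 m:
66.0 × (0.586/2.90)² = 66.0 × 0.04083 = 2.695 mSv/h.
Dose = rate × time = 2.695 mSv/h × 0.5150 h = 1.388 mSv.

1.39 mSv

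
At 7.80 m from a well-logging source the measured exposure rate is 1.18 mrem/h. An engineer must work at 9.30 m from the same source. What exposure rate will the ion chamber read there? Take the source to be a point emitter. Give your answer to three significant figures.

Since intensity falls as 1/r², scaling from 7.80 m to 9.30 m:
(7.80/9.30)² = 0.7034, so 1.18 × 0.7034 = 0.8300 mrem/h.

0.830 mrem/h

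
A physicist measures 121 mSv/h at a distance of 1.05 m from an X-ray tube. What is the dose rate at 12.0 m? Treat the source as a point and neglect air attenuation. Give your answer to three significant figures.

0.926 mSv/h

By the inverse-square law, the rate at 12.0 m is
(1.05/12.0)² = 0.007656, so 121 × 0.007656 = 0.9264 mSv/h.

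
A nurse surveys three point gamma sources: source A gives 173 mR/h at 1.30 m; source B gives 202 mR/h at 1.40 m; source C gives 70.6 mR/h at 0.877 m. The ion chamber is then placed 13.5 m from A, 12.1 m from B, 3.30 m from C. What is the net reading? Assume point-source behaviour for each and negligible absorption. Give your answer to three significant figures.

By superposition, sum each source's inverse-square contribution:
A: 173 × (1.30/13.5)² = 1.604 mR/h
B: 202 × (1.40/12.1)² = 2.704 mR/h
C: 70.6 × (0.877/3.30)² = 4.986 mR/h
Total = 1.604 + 2.704 + 4.986 = 9.294 mR/h.

9.29 mR/h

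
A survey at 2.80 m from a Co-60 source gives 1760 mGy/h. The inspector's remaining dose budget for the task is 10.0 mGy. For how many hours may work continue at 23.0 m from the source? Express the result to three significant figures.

Applying the 1/r² law, rate at 23.0 m:
1760 × (2.80/23.0)² = 1760 × 0.01482 = 26.08 mGy/h.
Stay time = 10.0 mGy ÷ 26.08 mGy/h = 0.3834 h.

0.383 h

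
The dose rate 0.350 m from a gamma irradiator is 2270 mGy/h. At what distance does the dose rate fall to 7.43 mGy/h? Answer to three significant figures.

6.12 m

Applying the 1/r² law, d₂ = d₁·√(I₁/I₂).
I₁/I₂ = 2270/7.43 = 305.5, so d₂ = 0.350 × √305.5 = 6.117 m.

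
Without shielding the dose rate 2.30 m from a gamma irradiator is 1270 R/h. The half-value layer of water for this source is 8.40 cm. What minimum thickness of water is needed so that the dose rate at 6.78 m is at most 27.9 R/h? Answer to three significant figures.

At 6.78 m, distance alone gives 1270 × (2.30/6.78)² = 1270 × 0.1151 = 146.2 R/h.
Further attenuation needed: 146.2/27.9 = 5.240.
n = log₂(5.240) = 2.390 half-value layers.
Thickness = 2.390 × 8.40 cm = 20.08 cm.

20.1 cm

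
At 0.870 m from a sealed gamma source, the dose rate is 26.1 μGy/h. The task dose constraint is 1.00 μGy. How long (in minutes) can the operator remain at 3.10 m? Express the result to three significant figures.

Applying the 1/r² law, rate at 3.10 m:
26.1 × (0.870/3.10)² = 26.1 × 0.07876 = 2.056 μGy/h.
Stay time = 1.00 μGy ÷ 2.056 μGy/h = 0.4864 h = 29.18 min.

29.2 min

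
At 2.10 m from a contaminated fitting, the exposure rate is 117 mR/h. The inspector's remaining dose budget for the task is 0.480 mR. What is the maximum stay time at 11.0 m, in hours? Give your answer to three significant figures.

0.113 h

By the inverse-square law, rate at 11.0 m:
(2.10/11.0)² = 0.03645, so 117 × 0.03645 = 4.265 mR/h.
Stay time = 0.480 mR ÷ 4.265 mR/h = 0.1125 h.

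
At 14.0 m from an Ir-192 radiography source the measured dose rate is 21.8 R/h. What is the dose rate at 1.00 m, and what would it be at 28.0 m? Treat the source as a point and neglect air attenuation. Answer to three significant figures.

4270 R/h; 5.45 R/h

By the inverse-square law,
At 1.00 m: 21.8 × (14.0/1.00)² = 21.8 × 196.0 = 4273 R/h
At 28.0 m: (1.00/28.0)² = 0.001276, so 4273 × 0.001276 = 5.452 R/h.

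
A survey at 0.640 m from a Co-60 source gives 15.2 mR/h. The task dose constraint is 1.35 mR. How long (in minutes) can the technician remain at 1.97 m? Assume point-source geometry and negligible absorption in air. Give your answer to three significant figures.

Using I₁d₁² = I₂d₂², rate at 1.97 m:
15.2 × (0.640/1.97)² = 15.2 × 0.1055 = 1.604 mR/h.
Stay time = 1.35 mR ÷ 1.604 mR/h = 0.8416 h = 50.50 min.

50.5 min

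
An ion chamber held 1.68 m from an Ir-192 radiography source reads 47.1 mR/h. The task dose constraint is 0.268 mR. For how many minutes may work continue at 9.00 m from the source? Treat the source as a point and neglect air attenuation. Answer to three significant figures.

9.80 min

By the inverse-square law, rate at 9.00 m:
47.1 × (1.68/9.00)² = 47.1 × 0.03484 = 1.641 mR/h.
Stay time = 0.268 mR ÷ 1.641 mR/h = 0.1633 h = 9.798 min.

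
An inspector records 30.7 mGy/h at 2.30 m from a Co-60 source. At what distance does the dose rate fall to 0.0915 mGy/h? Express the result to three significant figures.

Applying the 1/r² law, d₂ = d₁·√(I₁/I₂).
I₁/I₂ = 30.7/0.0915 = 335.5, so d₂ = 2.30 × √335.5 = 42.13 m.

42.1 m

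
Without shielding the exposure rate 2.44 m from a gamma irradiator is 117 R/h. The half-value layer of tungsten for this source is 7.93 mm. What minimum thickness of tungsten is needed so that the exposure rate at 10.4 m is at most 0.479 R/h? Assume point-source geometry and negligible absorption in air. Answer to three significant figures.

At 10.4 m, distance alone gives (2.44/10.4)² = 0.05504, so 117 × 0.05504 = 6.440 R/h.
Further attenuation needed: 6.440/0.479 = 13.44.
n = log₂(13.44) = 3.748 half-value layers.
Thickness = 3.748 × 7.93 mm = 29.72 mm.

29.7 mm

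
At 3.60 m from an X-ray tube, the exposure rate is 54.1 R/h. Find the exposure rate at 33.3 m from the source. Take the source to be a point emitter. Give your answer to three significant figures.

0.632 R/h

Using I₁d₁² = I₂d₂², the rate at 33.3 m is
(3.60/33.3)² = 0.01169, so 54.1 × 0.01169 = 0.6324 R/h.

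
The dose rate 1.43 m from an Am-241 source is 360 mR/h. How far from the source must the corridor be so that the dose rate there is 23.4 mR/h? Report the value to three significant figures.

5.61 m

Applying the 1/r² law, d₂ = d₁·√(I₁/I₂).
I₁/I₂ = 360/23.4 = 15.38, so d₂ = 1.43 × √15.38 = 5.608 m.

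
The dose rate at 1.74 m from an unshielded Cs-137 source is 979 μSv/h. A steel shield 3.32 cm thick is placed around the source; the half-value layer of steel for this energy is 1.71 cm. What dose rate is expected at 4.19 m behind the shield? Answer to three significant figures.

Distance alone: (1.74/4.19)² = 0.1725, so 979 × 0.1725 = 168.9 μSv/h.
Shield: 3.32/1.71 = 1.942 half-value layers → attenuation 2^(−1.942) = 0.2603.
Combined: 168.9 × 0.2603 = 43.96 μSv/h.

44.0 μSv/h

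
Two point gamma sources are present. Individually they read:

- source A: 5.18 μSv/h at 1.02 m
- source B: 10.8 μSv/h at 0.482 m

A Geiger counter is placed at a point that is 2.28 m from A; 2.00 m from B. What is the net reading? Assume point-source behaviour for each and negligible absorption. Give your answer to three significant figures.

Each source contributes Iᵢ·(dᵢ/rᵢ)²; contributions add.
A: 5.18 × (1.02/2.28)² = 1.037 μSv/h
B: 10.8 × (0.482/2.00)² = 0.6273 μSv/h
Total = 1.037 + 0.6273 = 1.664 μSv/h.

1.66 μSv/h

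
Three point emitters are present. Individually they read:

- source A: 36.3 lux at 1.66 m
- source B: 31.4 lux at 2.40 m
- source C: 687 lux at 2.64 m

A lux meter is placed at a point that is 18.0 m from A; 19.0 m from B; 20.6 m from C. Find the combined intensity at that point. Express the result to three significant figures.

By superposition, sum each source's inverse-square contribution:
A: 36.3 × (1.66/18.0)² = 0.3087 lux
B: 31.4 × (2.40/19.0)² = 0.5010 lux
C: 687 × (2.64/20.6)² = 11.28 lux
Total = 0.3087 + 0.5010 + 11.28 = 12.09 lux.

12.1 lux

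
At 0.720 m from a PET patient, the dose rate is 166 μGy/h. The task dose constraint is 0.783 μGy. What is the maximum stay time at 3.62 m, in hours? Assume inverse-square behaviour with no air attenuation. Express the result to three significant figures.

Intensity scales as (d₁/d₂)², so rate at 3.62 m:
(0.720/3.62)² = 0.03956, so 166 × 0.03956 = 6.567 μGy/h.
Stay time = 0.783 μGy ÷ 6.567 μGy/h = 0.1192 h.

0.119 h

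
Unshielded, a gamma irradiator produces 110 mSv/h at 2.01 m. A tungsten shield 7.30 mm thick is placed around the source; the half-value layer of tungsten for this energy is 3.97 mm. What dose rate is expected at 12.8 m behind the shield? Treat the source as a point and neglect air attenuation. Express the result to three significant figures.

Distance alone: 110 × (2.01/12.8)² = 110 × 0.02466 = 2.713 mSv/h.
Shield: 7.30/3.97 = 1.839 half-value layers → attenuation 2^(−1.839) = 0.2795.
Combined: 2.713 × 0.2795 = 0.7583 mSv/h.

0.758 mSv/h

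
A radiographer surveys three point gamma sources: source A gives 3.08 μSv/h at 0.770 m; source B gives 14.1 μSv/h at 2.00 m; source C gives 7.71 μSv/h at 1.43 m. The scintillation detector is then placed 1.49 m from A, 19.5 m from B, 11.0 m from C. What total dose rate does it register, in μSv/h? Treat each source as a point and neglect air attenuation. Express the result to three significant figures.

Each source contributes Iᵢ·(dᵢ/rᵢ)²; contributions add.
A: 3.08 × (0.770/1.49)² = 0.8225 μSv/h
B: 14.1 × (2.00/19.5)² = 0.1483 μSv/h
C: 7.71 × (1.43/11.0)² = 0.1303 μSv/h
Total = 0.8225 + 0.1483 + 0.1303 = 1.101 μSv/h.

1.10 μSv/h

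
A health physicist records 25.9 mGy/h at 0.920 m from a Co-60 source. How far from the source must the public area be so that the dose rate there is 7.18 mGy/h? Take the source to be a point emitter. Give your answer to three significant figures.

Since intensity falls as 1/r², d₂ = d₁·√(I₁/I₂).
I₁/I₂ = 25.9/7.18 = 3.607, so d₂ = 0.920 × √3.607 = 1.747 m.

1.75 m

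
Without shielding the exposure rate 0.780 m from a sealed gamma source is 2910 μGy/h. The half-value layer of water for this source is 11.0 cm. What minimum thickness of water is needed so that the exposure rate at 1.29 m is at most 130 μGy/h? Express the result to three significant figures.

33.4 cm

At 1.29 m, distance alone gives 2910 × (0.780/1.29)² = 2910 × 0.3656 = 1064 μGy/h.
Further attenuation needed: 1064/130 = 8.185.
n = log₂(8.185) = 3.033 half-value layers.
Thickness = 3.033 × 11.0 cm = 33.36 cm.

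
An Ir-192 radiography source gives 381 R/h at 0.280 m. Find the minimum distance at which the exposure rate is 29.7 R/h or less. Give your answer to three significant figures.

Applying the 1/r² law, d₂ = d₁·√(I₁/I₂).
I₁/I₂ = 381/29.7 = 12.83, so d₂ = 0.280 × √12.83 = 1.003 m.

1.00 m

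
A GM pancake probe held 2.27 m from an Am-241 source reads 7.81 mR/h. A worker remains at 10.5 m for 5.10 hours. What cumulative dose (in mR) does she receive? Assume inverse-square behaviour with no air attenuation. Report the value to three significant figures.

1.86 mR

Using I₁d₁² = I₂d₂², rate at 10.5 m:
7.81 × (2.27/10.5)² = 7.81 × 0.04674 = 0.3650 mR/h.
Dose = rate × time = 0.3650 mR/h × 5.100 h = 1.861 mR.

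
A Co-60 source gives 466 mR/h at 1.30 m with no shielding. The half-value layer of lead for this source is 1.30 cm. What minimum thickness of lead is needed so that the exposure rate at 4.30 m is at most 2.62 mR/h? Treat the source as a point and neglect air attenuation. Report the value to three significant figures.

5.23 cm

At 4.30 m, distance alone gives 466 × (1.30/4.30)² = 466 × 0.09140 = 42.59 mR/h.
Further attenuation needed: 42.59/2.62 = 16.26.
n = log₂(16.26) = 4.023 half-value layers.
Thickness = 4.023 × 1.30 cm = 5.230 cm.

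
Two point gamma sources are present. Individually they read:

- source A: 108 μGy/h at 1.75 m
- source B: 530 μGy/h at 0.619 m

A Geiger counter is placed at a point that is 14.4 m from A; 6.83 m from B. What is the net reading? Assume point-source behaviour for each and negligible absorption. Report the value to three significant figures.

By superposition, sum each source's inverse-square contribution:
A: 108 × (1.75/14.4)² = 1.595 μGy/h
B: 530 × (0.619/6.83)² = 4.353 μGy/h
Total = 1.595 + 4.353 = 5.948 μGy/h.

5.95 μGy/h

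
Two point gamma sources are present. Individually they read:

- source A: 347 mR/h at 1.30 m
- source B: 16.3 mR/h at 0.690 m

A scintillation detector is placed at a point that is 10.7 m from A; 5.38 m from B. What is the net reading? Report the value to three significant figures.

Each source contributes Iᵢ·(dᵢ/rᵢ)²; contributions add.
A: 347 × (1.30/10.7)² = 5.122 mR/h
B: 16.3 × (0.690/5.38)² = 0.2681 mR/h
Total = 5.122 + 0.2681 = 5.390 mR/h.

5.39 mR/h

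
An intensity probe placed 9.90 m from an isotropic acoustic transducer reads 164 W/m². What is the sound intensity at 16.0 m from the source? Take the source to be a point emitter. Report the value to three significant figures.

62.8 W/m²

Since intensity falls as 1/r², scaling from 9.90 m to 16.0 m:
(9.90/16.0)² = 0.3829, so 164 × 0.3829 = 62.80 W/m².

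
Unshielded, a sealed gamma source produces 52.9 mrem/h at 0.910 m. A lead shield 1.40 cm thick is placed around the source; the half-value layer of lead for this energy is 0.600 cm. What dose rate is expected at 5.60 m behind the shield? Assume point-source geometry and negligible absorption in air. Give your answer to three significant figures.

Distance alone: 52.9 × (0.910/5.60)² = 52.9 × 0.02641 = 1.397 mrem/h.
Shield: 1.40/0.600 = 2.333 half-value layers → attenuation 2^(−2.333) = 0.1985.
Combined: 1.397 × 0.1985 = 0.2773 mrem/h.

0.277 mrem/h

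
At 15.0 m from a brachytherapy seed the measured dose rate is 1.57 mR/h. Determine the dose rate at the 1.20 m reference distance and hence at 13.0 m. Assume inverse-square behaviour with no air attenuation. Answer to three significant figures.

245 mR/h; 2.09 mR/h

By the inverse-square law,
At 1.20 m: 1.57 × (15.0/1.20)² = 1.57 × 156.2 = 245.2 mR/h
At 13.0 m: (1.20/13.0)² = 0.008521, so 245.2 × 0.008521 = 2.089 mR/h.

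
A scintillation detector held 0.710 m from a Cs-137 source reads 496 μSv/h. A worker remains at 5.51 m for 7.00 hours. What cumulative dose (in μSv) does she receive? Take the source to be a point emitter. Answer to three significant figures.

57.6 μSv

Applying the 1/r² law, rate at 5.51 m:
(0.710/5.51)² = 0.01660, so 496 × 0.01660 = 8.234 μSv/h.
Dose = rate × time = 8.234 μSv/h × 7.000 h = 57.64 μSv.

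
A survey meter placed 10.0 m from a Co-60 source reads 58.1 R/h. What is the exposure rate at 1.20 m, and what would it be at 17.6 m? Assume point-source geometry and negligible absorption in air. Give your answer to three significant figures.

4030 R/h; 18.8 R/h

Using I₁d₁² = I₂d₂²,
At 1.20 m: (10.0/1.20)² = 69.44, so 58.1 × 69.44 = 4034 R/h
At 17.6 m: (1.20/17.6)² = 0.004649, so 4034 × 0.004649 = 18.75 R/h.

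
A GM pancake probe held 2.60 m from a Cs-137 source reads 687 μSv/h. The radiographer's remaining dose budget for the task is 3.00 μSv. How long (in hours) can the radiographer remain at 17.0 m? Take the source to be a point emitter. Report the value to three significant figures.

0.187 h

Intensity scales as (d₁/d₂)², so rate at 17.0 m:
(2.60/17.0)² = 0.02339, so 687 × 0.02339 = 16.07 μSv/h.
Stay time = 3.00 μSv ÷ 16.07 μSv/h = 0.1867 h.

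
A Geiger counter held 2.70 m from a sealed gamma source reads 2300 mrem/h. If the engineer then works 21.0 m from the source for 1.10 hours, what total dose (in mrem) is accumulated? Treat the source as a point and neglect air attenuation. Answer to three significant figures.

41.8 mrem

Applying the 1/r² law, rate at 21.0 m:
(2.70/21.0)² = 0.01653, so 2300 × 0.01653 = 38.02 mrem/h.
Dose = rate × time = 38.02 mrem/h × 1.100 h = 41.82 mrem.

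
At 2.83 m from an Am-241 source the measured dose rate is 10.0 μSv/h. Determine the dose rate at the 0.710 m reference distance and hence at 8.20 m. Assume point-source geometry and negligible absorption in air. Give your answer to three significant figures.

159 μSv/h; 1.19 μSv/h

Using I₁d₁² = I₂d₂²,
At 0.710 m: (2.83/0.710)² = 15.89, so 10.0 × 15.89 = 158.9 μSv/h
At 8.20 m: (0.710/8.20)² = 0.007497, so 158.9 × 0.007497 = 1.191 μSv/h.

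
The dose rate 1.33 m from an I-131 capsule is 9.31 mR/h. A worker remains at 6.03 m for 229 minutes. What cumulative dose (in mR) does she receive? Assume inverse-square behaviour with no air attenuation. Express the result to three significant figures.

Using I₁d₁² = I₂d₂², rate at 6.03 m:
(1.33/6.03)² = 0.04865, so 9.31 × 0.04865 = 0.4529 mR/h.
Dose = rate × time = 0.4529 mR/h × 3.817 h = 1.729 mR.

1.73 mR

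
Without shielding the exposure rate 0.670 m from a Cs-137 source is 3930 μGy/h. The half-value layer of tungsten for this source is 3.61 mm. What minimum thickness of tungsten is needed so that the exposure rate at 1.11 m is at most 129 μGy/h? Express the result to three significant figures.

12.5 mm

At 1.11 m, distance alone gives 3930 × (0.670/1.11)² = 3930 × 0.3643 = 1432 μGy/h.
Further attenuation needed: 1432/129 = 11.10.
n = log₂(11.10) = 3.472 half-value layers.
Thickness = 3.472 × 3.61 mm = 12.53 mm.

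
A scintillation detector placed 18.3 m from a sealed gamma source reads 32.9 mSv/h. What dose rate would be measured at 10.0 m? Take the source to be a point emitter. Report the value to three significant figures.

110 mSv/h

Using I₁d₁² = I₂d₂², scaling from 18.3 m to 10.0 m:
(18.3/10.0)² = 3.349, so 32.9 × 3.349 = 110.2 mSv/h.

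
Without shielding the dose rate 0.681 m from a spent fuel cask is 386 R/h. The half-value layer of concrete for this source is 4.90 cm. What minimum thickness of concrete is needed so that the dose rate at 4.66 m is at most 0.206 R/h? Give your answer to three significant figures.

At 4.66 m, distance alone gives (0.681/4.66)² = 0.02136, so 386 × 0.02136 = 8.245 R/h.
Further attenuation needed: 8.245/0.206 = 40.02.
n = log₂(40.02) = 5.323 half-value layers.
Thickness = 5.323 × 4.90 cm = 26.08 cm.

26.1 cm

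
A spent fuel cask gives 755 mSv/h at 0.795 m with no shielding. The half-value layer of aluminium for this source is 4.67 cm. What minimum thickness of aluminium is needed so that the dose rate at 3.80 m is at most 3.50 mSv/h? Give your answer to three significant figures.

15.1 cm

At 3.80 m, distance alone gives 755 × (0.795/3.80)² = 755 × 0.04377 = 33.05 mSv/h.
Further attenuation needed: 33.05/3.50 = 9.443.
n = log₂(9.443) = 3.239 half-value layers.
Thickness = 3.239 × 4.67 cm = 15.13 cm.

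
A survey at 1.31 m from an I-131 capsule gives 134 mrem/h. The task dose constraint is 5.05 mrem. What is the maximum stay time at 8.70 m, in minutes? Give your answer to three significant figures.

Using I₁d₁² = I₂d₂², rate at 8.70 m:
134 × (1.31/8.70)² = 134 × 0.02267 = 3.038 mrem/h.
Stay time = 5.05 mrem ÷ 3.038 mrem/h = 1.662 h = 99.72 min.

99.7 min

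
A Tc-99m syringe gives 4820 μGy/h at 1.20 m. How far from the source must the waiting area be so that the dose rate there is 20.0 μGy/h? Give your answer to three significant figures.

18.6 m

Intensity scales as (d₁/d₂)², so d₂ = d₁·√(I₁/I₂).
I₁/I₂ = 4820/20.0 = 241.0, so d₂ = 1.20 × √241.0 = 18.63 m.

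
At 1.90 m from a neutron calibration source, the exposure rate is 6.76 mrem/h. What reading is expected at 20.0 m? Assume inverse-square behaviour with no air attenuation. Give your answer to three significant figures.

Applying the 1/r² law, the rate at 20.0 m is
(1.90/20.0)² = 0.009025, so 6.76 × 0.009025 = 0.06101 mrem/h.

0.0610 mrem/h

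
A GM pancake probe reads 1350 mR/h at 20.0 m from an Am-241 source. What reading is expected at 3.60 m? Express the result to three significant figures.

Since intensity falls as 1/r², the rate at 3.60 m is
1350 × (20.0/3.60)² = 1350 × 30.86 = 41660 mR/h.

41700 mR/h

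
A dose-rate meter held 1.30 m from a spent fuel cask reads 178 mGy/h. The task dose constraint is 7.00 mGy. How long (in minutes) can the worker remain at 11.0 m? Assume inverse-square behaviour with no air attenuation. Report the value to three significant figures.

169 min

Using I₁d₁² = I₂d₂², rate at 11.0 m:
178 × (1.30/11.0)² = 178 × 0.01397 = 2.487 mGy/h.
Stay time = 7.00 mGy ÷ 2.487 mGy/h = 2.815 h = 168.9 min.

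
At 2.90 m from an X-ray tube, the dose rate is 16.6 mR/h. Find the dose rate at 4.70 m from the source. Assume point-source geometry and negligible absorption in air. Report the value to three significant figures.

By the inverse-square law, the rate at 4.70 m is
(2.90/4.70)² = 0.3807, so 16.6 × 0.3807 = 6.320 mR/h.

6.32 mR/h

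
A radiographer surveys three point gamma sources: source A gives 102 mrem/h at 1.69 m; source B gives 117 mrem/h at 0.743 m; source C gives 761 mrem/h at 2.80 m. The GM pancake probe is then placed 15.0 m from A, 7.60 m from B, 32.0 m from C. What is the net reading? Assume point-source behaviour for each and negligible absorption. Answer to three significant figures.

8.24 mrem/h

By superposition, sum each source's inverse-square contribution:
A: 102 × (1.69/15.0)² = 1.295 mrem/h
B: 117 × (0.743/7.60)² = 1.118 mrem/h
C: 761 × (2.80/32.0)² = 5.826 mrem/h
Total = 1.295 + 1.118 + 5.826 = 8.239 mrem/h.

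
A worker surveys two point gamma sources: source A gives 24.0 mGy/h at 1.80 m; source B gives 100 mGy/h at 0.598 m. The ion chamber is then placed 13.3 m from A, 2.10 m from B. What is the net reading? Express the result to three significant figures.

By superposition, sum each source's inverse-square contribution:
A: 24.0 × (1.80/13.3)² = 0.4396 mGy/h
B: 100 × (0.598/2.10)² = 8.109 mGy/h
Total = 0.4396 + 8.109 = 8.549 mGy/h.

8.55 mGy/h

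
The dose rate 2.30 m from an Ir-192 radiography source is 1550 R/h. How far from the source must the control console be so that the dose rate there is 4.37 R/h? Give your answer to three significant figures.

Intensity scales as (d₁/d₂)², so d₂ = d₁·√(I₁/I₂).
I₁/I₂ = 1550/4.37 = 354.7, so d₂ = 2.30 × √354.7 = 43.32 m.

43.3 m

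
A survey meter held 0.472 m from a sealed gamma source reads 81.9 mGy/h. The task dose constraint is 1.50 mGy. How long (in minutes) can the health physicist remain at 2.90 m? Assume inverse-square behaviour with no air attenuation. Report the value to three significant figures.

41.5 min

Intensity scales as (d₁/d₂)², so rate at 2.90 m:
(0.472/2.90)² = 0.02649, so 81.9 × 0.02649 = 2.170 mGy/h.
Stay time = 1.50 mGy ÷ 2.170 mGy/h = 0.6912 h = 41.47 min.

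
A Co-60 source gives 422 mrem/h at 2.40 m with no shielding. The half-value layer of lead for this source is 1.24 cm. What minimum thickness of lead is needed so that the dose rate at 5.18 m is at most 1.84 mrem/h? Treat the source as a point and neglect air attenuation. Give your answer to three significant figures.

At 5.18 m, distance alone gives 422 × (2.40/5.18)² = 422 × 0.2147 = 90.60 mrem/h.
Further attenuation needed: 90.60/1.84 = 49.24.
n = log₂(49.24) = 5.622 half-value layers.
Thickness = 5.622 × 1.24 cm = 6.971 cm.

6.97 cm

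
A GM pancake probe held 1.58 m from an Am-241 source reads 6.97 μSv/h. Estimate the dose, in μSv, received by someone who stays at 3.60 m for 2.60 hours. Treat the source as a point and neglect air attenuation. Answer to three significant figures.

3.49 μSv

Using I₁d₁² = I₂d₂², rate at 3.60 m:
6.97 × (1.58/3.60)² = 6.97 × 0.1926 = 1.342 μSv/h.
Dose = rate × time = 1.342 μSv/h × 2.600 h = 3.489 μSv.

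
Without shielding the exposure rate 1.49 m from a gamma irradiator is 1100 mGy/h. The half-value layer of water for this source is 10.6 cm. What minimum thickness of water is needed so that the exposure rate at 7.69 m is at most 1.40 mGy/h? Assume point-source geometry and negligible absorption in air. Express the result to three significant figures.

At 7.69 m, distance alone gives (1.49/7.69)² = 0.03754, so 1100 × 0.03754 = 41.29 mGy/h.
Further attenuation needed: 41.29/1.40 = 29.49.
n = log₂(29.49) = 4.882 half-value layers.
Thickness = 4.882 × 10.6 cm = 51.75 cm.

51.8 cm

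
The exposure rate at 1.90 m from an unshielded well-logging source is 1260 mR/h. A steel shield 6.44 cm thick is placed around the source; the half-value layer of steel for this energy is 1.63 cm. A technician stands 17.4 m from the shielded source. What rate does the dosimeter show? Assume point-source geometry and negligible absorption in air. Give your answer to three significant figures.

Distance alone: 1260 × (1.90/17.4)² = 1260 × 0.01192 = 15.02 mR/h.
Shield: 6.44/1.63 = 3.951 half-value layers → attenuation 2^(−3.951) = 0.06466.
Combined: 15.02 × 0.06466 = 0.9712 mR/h.

0.971 mR/h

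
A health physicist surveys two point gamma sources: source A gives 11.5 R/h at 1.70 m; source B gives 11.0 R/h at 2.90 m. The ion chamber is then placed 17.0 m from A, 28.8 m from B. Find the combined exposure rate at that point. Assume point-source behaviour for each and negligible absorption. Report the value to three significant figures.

Each source contributes Iᵢ·(dᵢ/rᵢ)²; contributions add.
A: 11.5 × (1.70/17.0)² = 0.1150 R/h
B: 11.0 × (2.90/28.8)² = 0.1115 R/h
Total = 0.1150 + 0.1115 = 0.2265 R/h.

0.227 R/h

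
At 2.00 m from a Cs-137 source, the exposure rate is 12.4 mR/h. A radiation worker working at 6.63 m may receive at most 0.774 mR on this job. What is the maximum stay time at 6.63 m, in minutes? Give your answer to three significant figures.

41.2 min

Intensity scales as (d₁/d₂)², so rate at 6.63 m:
(2.00/6.63)² = 0.09100, so 12.4 × 0.09100 = 1.128 mR/h.
Stay time = 0.774 mR ÷ 1.128 mR/h = 0.6862 h = 41.17 min.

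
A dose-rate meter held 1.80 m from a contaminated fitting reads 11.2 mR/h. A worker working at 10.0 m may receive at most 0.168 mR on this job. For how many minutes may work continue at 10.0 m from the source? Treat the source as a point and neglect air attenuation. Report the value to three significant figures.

27.8 min

Intensity scales as (d₁/d₂)², so rate at 10.0 m:
11.2 × (1.80/10.0)² = 11.2 × 0.03240 = 0.3629 mR/h.
Stay time = 0.168 mR ÷ 0.3629 mR/h = 0.4629 h = 27.77 min.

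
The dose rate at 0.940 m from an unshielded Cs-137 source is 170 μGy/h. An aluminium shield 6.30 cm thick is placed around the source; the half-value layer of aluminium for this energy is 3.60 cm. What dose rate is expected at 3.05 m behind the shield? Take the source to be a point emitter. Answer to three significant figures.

4.80 μGy/h

Distance alone: 170 × (0.940/3.05)² = 170 × 0.09499 = 16.15 μGy/h.
Shield: 6.30/3.60 = 1.750 half-value layers → attenuation 2^(−1.750) = 0.2973.
Combined: 16.15 × 0.2973 = 4.801 μGy/h.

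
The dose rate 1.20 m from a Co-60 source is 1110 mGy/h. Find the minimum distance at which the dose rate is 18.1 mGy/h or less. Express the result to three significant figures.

9.40 m

By the inverse-square law, d₂ = d₁·√(I₁/I₂).
I₁/I₂ = 1110/18.1 = 61.33, so d₂ = 1.20 × √61.33 = 9.398 m.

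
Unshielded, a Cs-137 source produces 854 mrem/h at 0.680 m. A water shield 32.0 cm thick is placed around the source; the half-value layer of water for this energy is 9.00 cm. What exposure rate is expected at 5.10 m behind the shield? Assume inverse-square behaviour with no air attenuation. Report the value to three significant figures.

Distance alone: (0.680/5.10)² = 0.01778, so 854 × 0.01778 = 15.18 mrem/h.
Shield: 32.0/9.00 = 3.556 half-value layers → attenuation 2^(−3.556) = 0.08502.
Combined: 15.18 × 0.08502 = 1.291 mrem/h.

1.29 mrem/h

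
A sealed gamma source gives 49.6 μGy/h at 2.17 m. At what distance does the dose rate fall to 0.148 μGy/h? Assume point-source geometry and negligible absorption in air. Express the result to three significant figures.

By the inverse-square law, d₂ = d₁·√(I₁/I₂).
I₁/I₂ = 49.6/0.148 = 335.1, so d₂ = 2.17 × √335.1 = 39.72 m.

39.7 m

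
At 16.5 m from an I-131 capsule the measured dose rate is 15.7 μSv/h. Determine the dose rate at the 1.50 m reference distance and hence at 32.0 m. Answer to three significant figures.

1900 μSv/h; 4.17 μSv/h

Applying the 1/r² law,
At 1.50 m: 15.7 × (16.5/1.50)² = 15.7 × 121.0 = 1900 μSv/h
At 32.0 m: (1.50/32.0)² = 0.002197, so 1900 × 0.002197 = 4.174 μSv/h.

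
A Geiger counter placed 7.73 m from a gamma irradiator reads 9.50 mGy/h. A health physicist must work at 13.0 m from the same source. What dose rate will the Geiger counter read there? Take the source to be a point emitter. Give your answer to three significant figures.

3.36 mGy/h

Since intensity falls as 1/r², scaling from 7.73 m to 13.0 m:
(7.73/13.0)² = 0.3536, so 9.50 × 0.3536 = 3.359 mGy/h.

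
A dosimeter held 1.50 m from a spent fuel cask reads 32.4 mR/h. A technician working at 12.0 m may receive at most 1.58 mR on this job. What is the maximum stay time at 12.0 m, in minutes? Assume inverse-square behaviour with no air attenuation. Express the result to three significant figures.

187 min

Applying the 1/r² law, rate at 12.0 m:
(1.50/12.0)² = 0.01562, so 32.4 × 0.01562 = 0.5061 mR/h.
Stay time = 1.58 mR ÷ 0.5061 mR/h = 3.122 h = 187.3 min.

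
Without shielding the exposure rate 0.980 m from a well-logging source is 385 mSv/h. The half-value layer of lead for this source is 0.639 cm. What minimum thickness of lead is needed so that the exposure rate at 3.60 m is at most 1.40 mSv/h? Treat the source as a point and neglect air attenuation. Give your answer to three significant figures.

2.78 cm

At 3.60 m, distance alone gives (0.980/3.60)² = 0.07410, so 385 × 0.07410 = 28.53 mSv/h.
Further attenuation needed: 28.53/1.40 = 20.38.
n = log₂(20.38) = 4.349 half-value layers.
Thickness = 4.349 × 0.639 cm = 2.779 cm.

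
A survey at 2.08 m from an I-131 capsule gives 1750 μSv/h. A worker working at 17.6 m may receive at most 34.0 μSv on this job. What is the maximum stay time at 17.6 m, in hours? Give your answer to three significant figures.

1.39 h

Applying the 1/r² law, rate at 17.6 m:
1750 × (2.08/17.6)² = 1750 × 0.01397 = 24.45 μSv/h.
Stay time = 34.0 μSv ÷ 24.45 μSv/h = 1.391 h.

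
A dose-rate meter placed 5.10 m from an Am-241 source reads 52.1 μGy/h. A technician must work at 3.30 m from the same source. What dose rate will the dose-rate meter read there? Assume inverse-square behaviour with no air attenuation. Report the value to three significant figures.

Intensity scales as (d₁/d₂)², so scaling from 5.10 m to 3.30 m:
(5.10/3.30)² = 2.388, so 52.1 × 2.388 = 124.4 μGy/h.

124 μGy/h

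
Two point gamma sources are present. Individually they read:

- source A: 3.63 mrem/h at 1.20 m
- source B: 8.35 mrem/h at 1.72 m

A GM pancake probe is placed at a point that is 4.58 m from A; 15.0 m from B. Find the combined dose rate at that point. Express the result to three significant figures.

0.359 mrem/h

By superposition, sum each source's inverse-square contribution:
A: 3.63 × (1.20/4.58)² = 0.2492 mrem/h
B: 8.35 × (1.72/15.0)² = 0.1098 mrem/h
Total = 0.2492 + 0.1098 = 0.3590 mrem/h.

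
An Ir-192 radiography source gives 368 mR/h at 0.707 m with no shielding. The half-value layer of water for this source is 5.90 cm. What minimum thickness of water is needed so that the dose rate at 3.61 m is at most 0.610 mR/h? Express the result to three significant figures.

26.7 cm

At 3.61 m, distance alone gives 368 × (0.707/3.61)² = 368 × 0.03836 = 14.12 mR/h.
Further attenuation needed: 14.12/0.610 = 23.15.
n = log₂(23.15) = 4.533 half-value layers.
Thickness = 4.533 × 5.90 cm = 26.74 cm.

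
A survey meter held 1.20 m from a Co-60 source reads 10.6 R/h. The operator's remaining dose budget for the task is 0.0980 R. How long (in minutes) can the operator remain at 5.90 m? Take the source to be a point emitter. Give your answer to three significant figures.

Since intensity falls as 1/r², rate at 5.90 m:
(1.20/5.90)² = 0.04137, so 10.6 × 0.04137 = 0.4385 R/h.
Stay time = 0.0980 R ÷ 0.4385 R/h = 0.2235 h = 13.41 min.

13.4 min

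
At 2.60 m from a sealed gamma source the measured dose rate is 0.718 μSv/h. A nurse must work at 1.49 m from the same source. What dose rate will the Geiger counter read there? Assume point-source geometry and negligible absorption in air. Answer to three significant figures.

Using I₁d₁² = I₂d₂², scaling from 2.60 m to 1.49 m:
0.718 × (2.60/1.49)² = 0.718 × 3.045 = 2.186 μSv/h.

2.19 μSv/h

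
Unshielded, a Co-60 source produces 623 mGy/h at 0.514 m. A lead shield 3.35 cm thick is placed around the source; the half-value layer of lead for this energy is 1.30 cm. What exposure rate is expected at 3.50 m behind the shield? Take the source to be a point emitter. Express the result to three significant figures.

Distance alone: 623 × (0.514/3.50)² = 623 × 0.02157 = 13.44 mGy/h.
Shield: 3.35/1.30 = 2.577 half-value layers → attenuation 2^(−2.577) = 0.1676.
Combined: 13.44 × 0.1676 = 2.253 mGy/h.

2.25 mGy/h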